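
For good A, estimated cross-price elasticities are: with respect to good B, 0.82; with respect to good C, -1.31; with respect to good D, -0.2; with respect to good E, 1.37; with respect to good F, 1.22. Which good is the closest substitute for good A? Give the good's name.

good E

Substitutes have ε > 0. Among the positive values, 1.37 (good E) is largest.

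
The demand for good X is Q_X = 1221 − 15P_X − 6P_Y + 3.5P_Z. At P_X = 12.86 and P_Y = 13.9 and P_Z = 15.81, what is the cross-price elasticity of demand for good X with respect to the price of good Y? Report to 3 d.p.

-0.083

At P_X = 12.86 and P_Y = 13.9 and P_Z = 15.81: Q_X = 1000.035.
∂Q_X/∂P_Y = -6.
ε = (∂Q_X/∂P_Y)(P_Y/Q_X) = -6 × (13.9/1000.035) ≈ -0.083.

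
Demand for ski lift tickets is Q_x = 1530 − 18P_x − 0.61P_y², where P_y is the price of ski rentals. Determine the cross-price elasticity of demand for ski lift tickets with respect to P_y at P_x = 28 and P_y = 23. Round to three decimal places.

At P_x = 28 and P_y = 23: Q_x = 703.31.
∂Q_x/∂P_y = -1.22P_y = -1.22(23) = -28.0600.
ε = (∂Q_x/∂P_y)(P_y/Q_x) = -28.0600 × (23/703.31) ≈ -0.918.

-0.918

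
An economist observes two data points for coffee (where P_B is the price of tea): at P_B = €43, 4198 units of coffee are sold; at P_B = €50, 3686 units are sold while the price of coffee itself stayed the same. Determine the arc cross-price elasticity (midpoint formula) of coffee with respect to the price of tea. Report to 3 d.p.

ΔQ_A = 3686 − 4198 = -512; ΔP_B = 50 − 43 = 7.
Midpoints: Q̄_A = 3942.0, P̄_B = 46.50.
ε = (ΔQ_A/Q̄_A)/(ΔP_B/P̄_B) = (-512/3942.0)/(7/46.50) ≈ -0.863.
ε < 0: coffee and tea are complements.

-0.863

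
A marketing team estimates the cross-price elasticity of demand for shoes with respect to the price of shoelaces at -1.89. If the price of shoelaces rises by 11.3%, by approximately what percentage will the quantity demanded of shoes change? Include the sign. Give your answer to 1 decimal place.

%ΔQ ≈ ε × %ΔP of shoelaces = -1.89 × (11.3%) = -21.4%.

-21.4%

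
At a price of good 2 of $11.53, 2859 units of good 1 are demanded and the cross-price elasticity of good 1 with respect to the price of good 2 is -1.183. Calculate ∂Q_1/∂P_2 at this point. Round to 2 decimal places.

ε = (∂Q_1/∂P_2)·(P_2/Q_1) ⇒ ∂Q_1/∂P_2 = ε·Q_1/P_2 = -1.183 × 2859/11.53 ≈ -293.34.

-293.34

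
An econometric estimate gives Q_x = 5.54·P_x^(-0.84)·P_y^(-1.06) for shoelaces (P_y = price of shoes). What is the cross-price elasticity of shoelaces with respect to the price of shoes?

-1.06

In a log-linear (constant-elasticity) demand function, the coefficient on the exponent of P_y is the cross-price elasticity.
ε = -1.06. Negative, so shoelaces and shoes are complements.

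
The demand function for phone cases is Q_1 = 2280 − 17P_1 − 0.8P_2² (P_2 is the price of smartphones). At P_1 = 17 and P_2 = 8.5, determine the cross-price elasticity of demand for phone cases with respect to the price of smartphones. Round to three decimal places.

-0.060

At P_1 = 17 and P_2 = 8.5: Q_1 = 1933.2.
∂Q_1/∂P_2 = -1.6P_2 = -1.6(8.5) = -13.6000.
ε = (∂Q_1/∂P_2)(P_2/Q_1) = -13.6000 × (8.5/1933.2) ≈ -0.060.
ε < 0: complements.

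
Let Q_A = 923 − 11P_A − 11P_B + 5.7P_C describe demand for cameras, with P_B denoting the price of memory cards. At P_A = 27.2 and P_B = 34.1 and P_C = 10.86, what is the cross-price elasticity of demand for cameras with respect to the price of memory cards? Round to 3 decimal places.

At P_A = 27.2 and P_B = 34.1 and P_C = 10.86: Q_A = 310.602.
∂Q_A/∂P_B = -11.
ε = (∂Q_A/∂P_B)(P_B/Q_A) = -11 × (34.1/310.602) ≈ -1.208.

-1.208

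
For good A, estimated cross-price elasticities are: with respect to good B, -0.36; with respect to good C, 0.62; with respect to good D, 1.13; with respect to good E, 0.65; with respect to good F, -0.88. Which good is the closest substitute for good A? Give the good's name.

Substitutes have ε > 0. Among the positive values, 1.13 (good D) is largest.

good D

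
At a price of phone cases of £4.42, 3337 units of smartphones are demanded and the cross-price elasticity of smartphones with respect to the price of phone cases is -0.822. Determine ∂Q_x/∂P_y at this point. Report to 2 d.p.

ε = (∂Q_x/∂P_y)·(P_y/Q_x) ⇒ ∂Q_x/∂P_y = ε·Q_x/P_y = -0.822 × 3337/4.42 ≈ -620.59.

-620.59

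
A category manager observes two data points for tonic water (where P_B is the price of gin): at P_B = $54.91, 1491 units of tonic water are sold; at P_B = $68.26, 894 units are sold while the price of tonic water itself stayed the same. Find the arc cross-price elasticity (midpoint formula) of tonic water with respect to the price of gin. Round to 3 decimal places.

ΔQ_A = 894 − 1491 = -597; ΔP_B = 68.26 − 54.91 = 13.35.
Midpoints: Q̄_A = 1192.5, P̄_B = 61.59.
ε = (ΔQ_A/Q̄_A)/(ΔP_B/P̄_B) = (-597/1192.5)/(13.35/61.59) ≈ -2.309.

-2.309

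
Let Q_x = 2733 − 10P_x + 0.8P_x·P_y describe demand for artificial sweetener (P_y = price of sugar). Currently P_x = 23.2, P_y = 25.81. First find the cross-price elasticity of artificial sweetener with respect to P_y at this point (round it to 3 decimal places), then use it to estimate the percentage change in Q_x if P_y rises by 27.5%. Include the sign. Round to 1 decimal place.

At P_x = 23.2, P_y = 25.81: Q_x = 2980.034.
∂Q_x/∂P_y = 0.8P_x = 18.5600.
ε = (∂Q_x/∂P_y)(P_y/Q_x) = 18.5600 × 25.81/2980.034 ≈ 0.161.
%ΔQ_x ≈ ε × %ΔP_y = 0.161 × (27.5%) = 4.4%.

4.4%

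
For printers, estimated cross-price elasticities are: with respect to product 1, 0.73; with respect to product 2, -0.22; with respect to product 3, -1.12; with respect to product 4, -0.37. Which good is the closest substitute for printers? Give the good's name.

Substitutes have ε > 0. Among the positive values, 0.73 (product 1) is largest.

product 1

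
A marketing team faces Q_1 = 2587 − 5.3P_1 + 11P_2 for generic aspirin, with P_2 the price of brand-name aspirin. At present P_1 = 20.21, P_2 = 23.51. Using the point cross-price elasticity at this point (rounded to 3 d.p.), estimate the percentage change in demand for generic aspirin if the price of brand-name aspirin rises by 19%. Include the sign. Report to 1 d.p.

1.8%

At P_1 = 20.21, P_2 = 23.51: Q_1 = 2738.497.
∂Q_1/∂P_2 = 11.
ε = (∂Q_1/∂P_2)(P_2/Q_1) = 11.0000 × 23.51/2738.497 ≈ 0.094.
%ΔQ_1 ≈ ε × %ΔP_2 = 0.094 × (19%) = 1.8%.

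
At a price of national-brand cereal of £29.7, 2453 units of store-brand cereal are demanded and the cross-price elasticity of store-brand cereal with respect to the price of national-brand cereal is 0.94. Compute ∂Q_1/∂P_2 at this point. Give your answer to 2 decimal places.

77.64

ε = (∂Q_1/∂P_2)·(P_2/Q_1) ⇒ ∂Q_1/∂P_2 = ε·Q_1/P_2 = 0.94 × 2453/29.7 ≈ 77.64.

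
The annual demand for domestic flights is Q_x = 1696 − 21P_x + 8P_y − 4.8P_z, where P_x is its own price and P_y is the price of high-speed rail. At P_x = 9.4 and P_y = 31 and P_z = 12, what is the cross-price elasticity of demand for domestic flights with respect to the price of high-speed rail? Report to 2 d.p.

At P_x = 9.4 and P_y = 31 and P_z = 12: Q_x = 1689.
∂Q_x/∂P_y = 8.
ε = (∂Q_x/∂P_y)(P_y/Q_x) = 8 × (31/1689) ≈ 0.15.
Since ε > 0, domestic flights and high-speed rail are substitutes.

0.15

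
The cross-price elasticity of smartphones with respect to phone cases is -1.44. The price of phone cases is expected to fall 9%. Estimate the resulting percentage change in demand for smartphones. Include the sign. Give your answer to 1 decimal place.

13.0%

%ΔQ ≈ ε × %ΔP of phone cases = -1.44 × (-9%) = 13.0%.
Demand for smartphones rises by about 13.0%.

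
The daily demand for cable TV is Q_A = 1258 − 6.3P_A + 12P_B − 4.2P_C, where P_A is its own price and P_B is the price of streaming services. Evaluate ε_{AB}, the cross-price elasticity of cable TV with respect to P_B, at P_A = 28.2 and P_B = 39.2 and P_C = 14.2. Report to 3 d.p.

0.315

At P_A = 28.2 and P_B = 39.2 and P_C = 14.2: Q_A = 1491.1.
∂Q_A/∂P_B = 12.
ε = (∂Q_A/∂P_B)(P_B/Q_A) = 12 × (39.2/1491.1) ≈ 0.315.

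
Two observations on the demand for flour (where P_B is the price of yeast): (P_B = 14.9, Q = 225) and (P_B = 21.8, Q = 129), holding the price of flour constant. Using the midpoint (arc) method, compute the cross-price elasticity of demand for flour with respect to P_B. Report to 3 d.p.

ΔQ_A = 129 − 225 = -96; ΔP_B = 21.8 − 14.9 = 6.9.
Midpoints: Q̄_A = 177.0, P̄_B = 18.35.
ε = (ΔQ_A/Q̄_A)/(ΔP_B/P̄_B) = (-96/177.0)/(6.9/18.35) ≈ -1.442.
ε < 0: flour and yeast are complements.

-1.442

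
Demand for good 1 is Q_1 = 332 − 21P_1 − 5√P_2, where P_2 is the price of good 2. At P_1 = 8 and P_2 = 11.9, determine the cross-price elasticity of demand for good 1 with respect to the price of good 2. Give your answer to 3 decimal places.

At P_1 = 8 and P_2 = 11.9: Q_1 = 146.752.
∂Q_1/∂P_2 = -5/(2√P_2) = -5/(2√11.9) = -0.7247.
ε = (∂Q_1/∂P_2)(P_2/Q_1) = -0.7247 × (11.9/146.752) ≈ -0.059.

-0.059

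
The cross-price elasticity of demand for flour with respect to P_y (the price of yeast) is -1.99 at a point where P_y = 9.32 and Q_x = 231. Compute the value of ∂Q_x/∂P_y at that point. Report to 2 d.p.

ε = (∂Q_x/∂P_y)·(P_y/Q_x) ⇒ ∂Q_x/∂P_y = ε·Q_x/P_y = -1.99 × 231/9.32 ≈ -49.32.

-49.32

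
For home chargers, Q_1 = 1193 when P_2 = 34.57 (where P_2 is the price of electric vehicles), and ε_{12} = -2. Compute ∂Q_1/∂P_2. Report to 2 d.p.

ε = (∂Q_1/∂P_2)·(P_2/Q_1) ⇒ ∂Q_1/∂P_2 = ε·Q_1/P_2 = -2 × 1193/34.57 ≈ -69.02.

-69.02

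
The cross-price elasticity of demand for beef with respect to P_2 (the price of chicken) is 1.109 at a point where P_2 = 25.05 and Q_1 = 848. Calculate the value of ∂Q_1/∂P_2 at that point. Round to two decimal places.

37.54

ε = (∂Q_1/∂P_2)·(P_2/Q_1) ⇒ ∂Q_1/∂P_2 = ε·Q_1/P_2 = 1.109 × 848/25.05 ≈ 37.54.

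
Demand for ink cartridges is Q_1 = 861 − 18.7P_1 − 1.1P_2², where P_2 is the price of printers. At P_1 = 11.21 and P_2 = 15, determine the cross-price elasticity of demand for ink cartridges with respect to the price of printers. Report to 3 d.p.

-1.226

At P_1 = 11.21 and P_2 = 15: Q_1 = 403.873.
∂Q_1/∂P_2 = -2.2P_2 = -2.2(15) = -33.0000.
ε = (∂Q_1/∂P_2)(P_2/Q_1) = -33.0000 × (15/403.873) ≈ -1.226.
ε < 0: complements.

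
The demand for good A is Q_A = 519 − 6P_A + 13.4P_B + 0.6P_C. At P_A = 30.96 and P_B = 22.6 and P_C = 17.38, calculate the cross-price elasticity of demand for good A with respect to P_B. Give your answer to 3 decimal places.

0.468

At P_A = 30.96 and P_B = 22.6 and P_C = 17.38: Q_A = 646.508.
∂Q_A/∂P_B = 13.4.
ε = (∂Q_A/∂P_B)(P_B/Q_A) = 13.4 × (22.6/646.508) ≈ 0.468.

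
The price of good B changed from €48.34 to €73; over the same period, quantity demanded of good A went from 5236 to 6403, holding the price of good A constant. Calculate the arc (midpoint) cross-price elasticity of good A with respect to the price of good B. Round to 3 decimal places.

ΔQ_A = 6403 − 5236 = 1167; ΔP_B = 73 − 48.34 = 24.66.
Midpoints: Q̄_A = 5819.5, P̄_B = 60.67.
ε = (ΔQ_A/Q̄_A)/(ΔP_B/P̄_B) = (1167/5819.5)/(24.66/60.67) ≈ 0.493.

0.493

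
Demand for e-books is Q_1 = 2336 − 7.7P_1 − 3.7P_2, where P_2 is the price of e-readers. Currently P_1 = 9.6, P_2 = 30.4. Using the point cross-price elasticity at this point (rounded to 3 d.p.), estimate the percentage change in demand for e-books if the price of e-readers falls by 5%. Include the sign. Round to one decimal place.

0.3%

At P_1 = 9.6, P_2 = 30.4: Q_1 = 2149.6.
∂Q_1/∂P_2 = -3.7.
ε = (∂Q_1/∂P_2)(P_2/Q_1) = -3.7000 × 30.4/2149.6 ≈ -0.052.
%ΔQ_1 ≈ ε × %ΔP_2 = -0.052 × (-5%) = 0.3%.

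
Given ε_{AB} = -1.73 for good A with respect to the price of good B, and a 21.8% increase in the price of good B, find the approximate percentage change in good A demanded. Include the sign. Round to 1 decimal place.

%ΔQ ≈ ε × %ΔP of good B = -1.73 × (21.8%) = -37.7%.
Demand for good A falls by about 37.7%.

-37.7%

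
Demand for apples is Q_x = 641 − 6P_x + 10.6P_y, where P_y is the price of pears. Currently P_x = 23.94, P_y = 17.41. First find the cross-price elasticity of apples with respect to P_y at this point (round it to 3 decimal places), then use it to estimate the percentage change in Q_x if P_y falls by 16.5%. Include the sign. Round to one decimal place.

At P_x = 23.94, P_y = 17.41: Q_x = 681.906.
∂Q_x/∂P_y = 10.6.
ε = (∂Q_x/∂P_y)(P_y/Q_x) = 10.6000 × 17.41/681.906 ≈ 0.271.
%ΔQ_x ≈ ε × %ΔP_y = 0.271 × (-16.5%) = -4.5%.

-4.5%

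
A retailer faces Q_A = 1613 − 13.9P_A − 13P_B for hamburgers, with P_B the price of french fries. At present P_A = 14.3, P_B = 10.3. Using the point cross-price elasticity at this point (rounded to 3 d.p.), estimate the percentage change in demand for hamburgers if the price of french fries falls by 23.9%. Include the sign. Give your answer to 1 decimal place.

2.5%

At P_A = 14.3, P_B = 10.3: Q_A = 1280.33.
∂Q_A/∂P_B = -13.
ε = (∂Q_A/∂P_B)(P_B/Q_A) = -13.0000 × 10.3/1280.33 ≈ -0.105.
%ΔQ_A ≈ ε × %ΔP_B = -0.105 × (-23.9%) = 2.5%.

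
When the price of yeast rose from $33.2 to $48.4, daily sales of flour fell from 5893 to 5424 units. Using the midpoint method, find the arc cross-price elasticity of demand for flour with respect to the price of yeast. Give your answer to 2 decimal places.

-0.22

ΔQ_A = 5424 − 5893 = -469; ΔP_B = 48.4 − 33.2 = 15.2.
Midpoints: Q̄_A = 5658.5, P̄_B = 40.80.
ε = (ΔQ_A/Q̄_A)/(ΔP_B/P̄_B) = (-469/5658.5)/(15.2/40.80) ≈ -0.22.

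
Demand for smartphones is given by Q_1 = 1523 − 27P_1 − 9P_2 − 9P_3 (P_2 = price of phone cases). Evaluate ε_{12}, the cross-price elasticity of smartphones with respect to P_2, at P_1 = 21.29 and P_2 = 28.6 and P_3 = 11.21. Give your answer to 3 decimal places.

-0.436

At P_1 = 21.29 and P_2 = 28.6 and P_3 = 11.21: Q_1 = 589.88.
∂Q_1/∂P_2 = -9.
ε = (∂Q_1/∂P_2)(P_2/Q_1) = -9 × (28.6/589.88) ≈ -0.436.
Since ε < 0, smartphones and phone cases are complements.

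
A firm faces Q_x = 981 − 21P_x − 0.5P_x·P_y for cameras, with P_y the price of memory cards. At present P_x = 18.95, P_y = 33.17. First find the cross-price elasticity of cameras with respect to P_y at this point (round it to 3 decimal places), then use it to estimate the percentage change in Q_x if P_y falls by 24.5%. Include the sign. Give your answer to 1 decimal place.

28.6%

At P_x = 18.95, P_y = 33.17: Q_x = 268.764.
∂Q_x/∂P_y = -0.5P_x = -9.4750.
ε = (∂Q_x/∂P_y)(P_y/Q_x) = -9.4750 × 33.17/268.764 ≈ -1.169.
%ΔQ_x ≈ ε × %ΔP_y = -1.169 × (-24.5%) = 28.6%.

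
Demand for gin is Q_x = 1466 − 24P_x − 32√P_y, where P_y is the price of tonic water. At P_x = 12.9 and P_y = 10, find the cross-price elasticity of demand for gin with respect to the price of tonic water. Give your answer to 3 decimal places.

At P_x = 12.9 and P_y = 10: Q_x = 1055.207.
∂Q_x/∂P_y = -32/(2√P_y) = -32/(2√10) = -5.0596.
ε = (∂Q_x/∂P_y)(P_y/Q_x) = -5.0596 × (10/1055.207) ≈ -0.048.

-0.048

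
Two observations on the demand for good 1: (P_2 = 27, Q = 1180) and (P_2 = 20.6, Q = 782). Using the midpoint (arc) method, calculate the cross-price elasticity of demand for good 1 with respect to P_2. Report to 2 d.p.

1.51

ΔQ_1 = 782 − 1180 = -398; ΔP_2 = 20.6 − 27 = -6.4.
Midpoints: Q̄_1 = 981.0, P̄_2 = 23.80.
ε = (ΔQ_1/Q̄_1)/(ΔP_2/P̄_2) = (-398/981.0)/(-6.4/23.80) ≈ 1.51.
ε > 0: good 1 and good 2 are substitutes.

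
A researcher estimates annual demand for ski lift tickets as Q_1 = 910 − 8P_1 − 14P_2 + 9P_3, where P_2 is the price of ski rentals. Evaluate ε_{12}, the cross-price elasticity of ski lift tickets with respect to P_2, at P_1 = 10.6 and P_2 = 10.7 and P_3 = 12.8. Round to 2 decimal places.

-0.19

At P_1 = 10.6 and P_2 = 10.7 and P_3 = 12.8: Q_1 = 790.6.
∂Q_1/∂P_2 = -14.
ε = (∂Q_1/∂P_2)(P_2/Q_1) = -14 × (10.7/790.6) ≈ -0.19.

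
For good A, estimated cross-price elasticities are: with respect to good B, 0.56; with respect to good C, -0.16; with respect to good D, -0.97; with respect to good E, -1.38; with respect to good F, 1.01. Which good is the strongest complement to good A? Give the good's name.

good E

Complements have ε < 0. The most negative value is -1.38 (good E).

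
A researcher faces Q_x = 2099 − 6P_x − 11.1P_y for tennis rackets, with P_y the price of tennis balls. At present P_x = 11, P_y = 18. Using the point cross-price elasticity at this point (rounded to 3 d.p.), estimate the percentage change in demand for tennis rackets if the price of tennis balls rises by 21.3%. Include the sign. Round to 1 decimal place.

At P_x = 11, P_y = 18: Q_x = 1833.2.
∂Q_x/∂P_y = -11.1.
ε = (∂Q_x/∂P_y)(P_y/Q_x) = -11.1000 × 18/1833.2 ≈ -0.109.
%ΔQ_x ≈ ε × %ΔP_y = -0.109 × (21.3%) = -2.3%.

-2.3%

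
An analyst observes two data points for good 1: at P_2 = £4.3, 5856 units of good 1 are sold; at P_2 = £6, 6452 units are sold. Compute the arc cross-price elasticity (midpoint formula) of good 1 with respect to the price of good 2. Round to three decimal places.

0.293

ΔQ_1 = 6452 − 5856 = 596; ΔP_2 = 6 − 4.3 = 1.7.
Midpoints: Q̄_1 = 6154.0, P̄_2 = 5.15.
ε = (ΔQ_1/Q̄_1)/(ΔP_2/P̄_2) = (596/6154.0)/(1.7/5.15) ≈ 0.293.
ε > 0: good 1 and good 2 are substitutes.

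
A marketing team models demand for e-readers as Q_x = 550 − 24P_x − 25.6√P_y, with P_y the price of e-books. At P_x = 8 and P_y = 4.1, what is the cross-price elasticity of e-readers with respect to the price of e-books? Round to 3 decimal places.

-0.085

At P_x = 8 and P_y = 4.1: Q_x = 306.164.
∂Q_x/∂P_y = -25.6/(2√P_y) = -25.6/(2√4.1) = -6.3215.
ε = (∂Q_x/∂P_y)(P_y/Q_x) = -6.3215 × (4.1/306.164) ≈ -0.085.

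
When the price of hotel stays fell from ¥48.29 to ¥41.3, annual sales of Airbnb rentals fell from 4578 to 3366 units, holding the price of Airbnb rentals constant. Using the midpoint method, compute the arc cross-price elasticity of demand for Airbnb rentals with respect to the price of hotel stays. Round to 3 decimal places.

1.955

ΔQ_A = 3366 − 4578 = -1212; ΔP_B = 41.3 − 48.29 = -6.99.
Midpoints: Q̄_A = 3972.0, P̄_B = 44.80.
ε = (ΔQ_A/Q̄_A)/(ΔP_B/P̄_B) = (-1212/3972.0)/(-6.99/44.80) ≈ 1.955.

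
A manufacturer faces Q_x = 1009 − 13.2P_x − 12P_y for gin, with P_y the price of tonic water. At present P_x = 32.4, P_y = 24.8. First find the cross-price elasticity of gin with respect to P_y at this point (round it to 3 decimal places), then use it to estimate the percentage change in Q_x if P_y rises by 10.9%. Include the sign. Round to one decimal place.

At P_x = 32.4, P_y = 24.8: Q_x = 283.72.
∂Q_x/∂P_y = -12.
ε = (∂Q_x/∂P_y)(P_y/Q_x) = -12.0000 × 24.8/283.72 ≈ -1.049.
%ΔQ_x ≈ ε × %ΔP_y = -1.049 × (10.9%) = -11.4%.

-11.4%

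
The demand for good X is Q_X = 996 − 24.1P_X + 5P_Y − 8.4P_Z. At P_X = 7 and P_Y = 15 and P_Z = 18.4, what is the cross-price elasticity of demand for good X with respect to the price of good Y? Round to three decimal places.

0.100

At P_X = 7 and P_Y = 15 and P_Z = 18.4: Q_X = 747.74.
∂Q_X/∂P_Y = 5.
ε = (∂Q_X/∂P_Y)(P_Y/Q_X) = 5 × (15/747.74) ≈ 0.100.
Since ε > 0, good X and good Y are substitutes.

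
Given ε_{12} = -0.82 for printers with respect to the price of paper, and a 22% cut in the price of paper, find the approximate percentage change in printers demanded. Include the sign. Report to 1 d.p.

%ΔQ ≈ ε × %ΔP of paper = -0.82 × (-22%) = 18.0%.
Demand for printers rises by about 18.0%.

18.0%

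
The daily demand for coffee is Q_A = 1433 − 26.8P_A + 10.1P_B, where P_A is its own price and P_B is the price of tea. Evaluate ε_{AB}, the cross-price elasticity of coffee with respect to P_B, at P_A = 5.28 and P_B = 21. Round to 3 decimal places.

At P_A = 5.28 and P_B = 21: Q_A = 1503.596.
∂Q_A/∂P_B = 10.1.
ε = (∂Q_A/∂P_B)(P_B/Q_A) = 10.1 × (21/1503.596) ≈ 0.141.
Since ε > 0, coffee and tea are substitutes.

0.141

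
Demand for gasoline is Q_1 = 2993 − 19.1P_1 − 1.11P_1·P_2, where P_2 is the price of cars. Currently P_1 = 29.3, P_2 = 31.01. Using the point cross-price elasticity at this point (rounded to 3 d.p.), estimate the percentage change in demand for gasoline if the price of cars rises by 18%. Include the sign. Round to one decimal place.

-12.7%

At P_1 = 29.3, P_2 = 31.01: Q_1 = 1424.832.
∂Q_1/∂P_2 = -1.11P_1 = -32.5230.
ε = (∂Q_1/∂P_2)(P_2/Q_1) = -32.5230 × 31.01/1424.832 ≈ -0.708.
%ΔQ_1 ≈ ε × %ΔP_2 = -0.708 × (18%) = -12.7%.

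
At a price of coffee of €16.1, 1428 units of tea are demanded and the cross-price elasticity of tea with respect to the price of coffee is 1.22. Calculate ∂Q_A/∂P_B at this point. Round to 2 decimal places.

108.21

ε = (∂Q_A/∂P_B)·(P_B/Q_A) ⇒ ∂Q_A/∂P_B = ε·Q_A/P_B = 1.22 × 1428/16.1 ≈ 108.21.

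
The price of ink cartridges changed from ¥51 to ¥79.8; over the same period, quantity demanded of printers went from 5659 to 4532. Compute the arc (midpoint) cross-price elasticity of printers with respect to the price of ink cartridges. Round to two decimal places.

-0.50

ΔQ_A = 4532 − 5659 = -1127; ΔP_B = 79.8 − 51 = 28.8.
Midpoints: Q̄_A = 5095.5, P̄_B = 65.40.
ε = (ΔQ_A/Q̄_A)/(ΔP_B/P̄_B) = (-1127/5095.5)/(28.8/65.40) ≈ -0.50.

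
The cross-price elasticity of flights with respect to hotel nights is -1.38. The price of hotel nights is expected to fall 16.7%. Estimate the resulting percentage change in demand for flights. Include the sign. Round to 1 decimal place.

%ΔQ ≈ ε × %ΔP of hotel nights = -1.38 × (-16.7%) = 23.0%.

23.0%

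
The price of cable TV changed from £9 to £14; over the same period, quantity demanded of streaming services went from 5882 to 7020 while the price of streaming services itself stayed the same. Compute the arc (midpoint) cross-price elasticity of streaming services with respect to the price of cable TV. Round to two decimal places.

0.41

ΔQ_A = 7020 − 5882 = 1138; ΔP_B = 14 − 9 = 5.
Midpoints: Q̄_A = 6451.0, P̄_B = 11.50.
ε = (ΔQ_A/Q̄_A)/(ΔP_B/P̄_B) = (1138/6451.0)/(5/11.50) ≈ 0.41.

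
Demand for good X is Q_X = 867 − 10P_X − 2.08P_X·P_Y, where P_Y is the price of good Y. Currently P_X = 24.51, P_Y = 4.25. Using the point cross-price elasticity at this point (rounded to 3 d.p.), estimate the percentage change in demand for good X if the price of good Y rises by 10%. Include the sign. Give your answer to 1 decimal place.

-5.4%

At P_X = 24.51, P_Y = 4.25: Q_X = 405.232.
∂Q_X/∂P_Y = -2.08P_X = -50.9808.
ε = (∂Q_X/∂P_Y)(P_Y/Q_X) = -50.9808 × 4.25/405.232 ≈ -0.535.
%ΔQ_X ≈ ε × %ΔP_Y = -0.535 × (10%) = -5.4%.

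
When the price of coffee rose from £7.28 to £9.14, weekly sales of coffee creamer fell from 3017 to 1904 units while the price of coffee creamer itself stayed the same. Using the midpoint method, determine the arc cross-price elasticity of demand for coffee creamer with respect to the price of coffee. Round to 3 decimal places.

-1.997

ΔQ_A = 1904 − 3017 = -1113; ΔP_B = 9.14 − 7.28 = 1.86.
Midpoints: Q̄_A = 2460.5, P̄_B = 8.21.
ε = (ΔQ_A/Q̄_A)/(ΔP_B/P̄_B) = (-1113/2460.5)/(1.86/8.21) ≈ -1.997.
ε < 0: coffee creamer and coffee are complements.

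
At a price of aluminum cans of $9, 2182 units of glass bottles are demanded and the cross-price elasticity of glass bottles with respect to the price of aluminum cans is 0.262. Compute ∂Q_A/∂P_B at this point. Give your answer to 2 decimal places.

63.52

ε = (∂Q_A/∂P_B)·(P_B/Q_A) ⇒ ∂Q_A/∂P_B = ε·Q_A/P_B = 0.262 × 2182/9 ≈ 63.52.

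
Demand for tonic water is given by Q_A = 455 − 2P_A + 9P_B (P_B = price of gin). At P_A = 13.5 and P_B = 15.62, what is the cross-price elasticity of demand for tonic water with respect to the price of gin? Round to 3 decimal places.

At P_A = 13.5 and P_B = 15.62: Q_A = 568.58.
∂Q_A/∂P_B = 9.
ε = (∂Q_A/∂P_B)(P_B/Q_A) = 9 × (15.62/568.58) ≈ 0.247.

0.247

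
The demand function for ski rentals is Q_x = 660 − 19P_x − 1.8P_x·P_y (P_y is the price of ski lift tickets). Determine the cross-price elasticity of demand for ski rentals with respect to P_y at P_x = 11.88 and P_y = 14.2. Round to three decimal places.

-2.325

At P_x = 11.88 and P_y = 14.2: Q_x = 130.627.
∂Q_x/∂P_y = -1.8P_x = -1.8(11.88) = -21.3840.
ε = (∂Q_x/∂P_y)(P_y/Q_x) = -21.3840 × (14.2/130.627) ≈ -2.325.
ε < 0: complements.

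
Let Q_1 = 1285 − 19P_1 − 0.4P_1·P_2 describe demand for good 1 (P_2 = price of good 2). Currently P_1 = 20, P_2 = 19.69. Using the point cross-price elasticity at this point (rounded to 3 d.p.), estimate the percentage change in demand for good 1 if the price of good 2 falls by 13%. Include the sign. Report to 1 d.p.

2.7%

At P_1 = 20, P_2 = 19.69: Q_1 = 747.48.
∂Q_1/∂P_2 = -0.4P_1 = -8.0000.
ε = (∂Q_1/∂P_2)(P_2/Q_1) = -8.0000 × 19.69/747.48 ≈ -0.211.
%ΔQ_1 ≈ ε × %ΔP_2 = -0.211 × (-13%) = 2.7%.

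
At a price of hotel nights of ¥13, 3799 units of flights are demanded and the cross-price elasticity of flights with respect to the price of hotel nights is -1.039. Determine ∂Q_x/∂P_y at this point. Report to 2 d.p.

-303.63

ε = (∂Q_x/∂P_y)·(P_y/Q_x) ⇒ ∂Q_x/∂P_y = ε·Q_x/P_y = -1.039 × 3799/13 ≈ -303.63.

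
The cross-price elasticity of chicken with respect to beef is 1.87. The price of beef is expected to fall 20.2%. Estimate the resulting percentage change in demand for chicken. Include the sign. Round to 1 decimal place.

%ΔQ ≈ ε × %ΔP of beef = 1.87 × (-20.2%) = -37.8%.

-37.8%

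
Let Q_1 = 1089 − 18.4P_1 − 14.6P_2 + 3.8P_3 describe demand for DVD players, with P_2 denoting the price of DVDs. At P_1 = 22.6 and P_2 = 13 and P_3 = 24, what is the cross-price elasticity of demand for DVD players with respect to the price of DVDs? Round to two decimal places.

-0.33

At P_1 = 22.6 and P_2 = 13 and P_3 = 24: Q_1 = 574.56.
∂Q_1/∂P_2 = -14.6.
ε = (∂Q_1/∂P_2)(P_2/Q_1) = -14.6 × (13/574.56) ≈ -0.33.
Since ε < 0, DVD players and DVDs are complements.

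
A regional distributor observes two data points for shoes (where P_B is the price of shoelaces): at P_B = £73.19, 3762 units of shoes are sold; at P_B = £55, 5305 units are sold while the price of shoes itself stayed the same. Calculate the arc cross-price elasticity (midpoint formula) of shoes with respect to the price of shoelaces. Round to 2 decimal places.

ΔQ_A = 5305 − 3762 = 1543; ΔP_B = 55 − 73.19 = -18.19.
Midpoints: Q̄_A = 4533.5, P̄_B = 64.09.
ε = (ΔQ_A/Q̄_A)/(ΔP_B/P̄_B) = (1543/4533.5)/(-18.19/64.09) ≈ -1.20.
ε < 0: shoes and shoelaces are complements.

-1.20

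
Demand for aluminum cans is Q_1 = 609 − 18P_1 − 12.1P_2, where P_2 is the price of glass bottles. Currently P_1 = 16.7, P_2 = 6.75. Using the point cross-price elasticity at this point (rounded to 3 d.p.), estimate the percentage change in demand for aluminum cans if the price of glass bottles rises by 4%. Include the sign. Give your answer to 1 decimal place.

-1.4%

At P_1 = 16.7, P_2 = 6.75: Q_1 = 226.725.
∂Q_1/∂P_2 = -12.1.
ε = (∂Q_1/∂P_2)(P_2/Q_1) = -12.1000 × 6.75/226.725 ≈ -0.360.
%ΔQ_1 ≈ ε × %ΔP_2 = -0.360 × (4%) = -1.4%.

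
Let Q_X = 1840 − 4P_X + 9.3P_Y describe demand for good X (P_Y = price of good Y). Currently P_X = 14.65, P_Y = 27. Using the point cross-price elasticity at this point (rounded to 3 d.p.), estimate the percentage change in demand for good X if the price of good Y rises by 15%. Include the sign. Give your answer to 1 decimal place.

At P_X = 14.65, P_Y = 27: Q_X = 2032.5.
∂Q_X/∂P_Y = 9.3.
ε = (∂Q_X/∂P_Y)(P_Y/Q_X) = 9.3000 × 27/2032.5 ≈ 0.124.
%ΔQ_X ≈ ε × %ΔP_Y = 0.124 × (15%) = 1.9%.

1.9%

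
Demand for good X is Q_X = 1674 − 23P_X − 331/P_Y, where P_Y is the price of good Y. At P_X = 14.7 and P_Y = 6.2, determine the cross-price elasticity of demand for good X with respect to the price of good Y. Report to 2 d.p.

At P_X = 14.7 and P_Y = 6.2: Q_X = 1282.513.
∂Q_X/∂P_Y = 331/P_Y² = 8.6108.
ε = (∂Q_X/∂P_Y)(P_Y/Q_X) = 8.6108 × (6.2/1282.513) ≈ 0.04.

0.04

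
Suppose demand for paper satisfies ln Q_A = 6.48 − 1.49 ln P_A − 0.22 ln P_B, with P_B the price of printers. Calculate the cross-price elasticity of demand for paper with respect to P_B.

-0.22

In a log-linear (constant-elasticity) demand function, the coefficient on ln P_B is the cross-price elasticity.
ε = -0.22. Negative, so paper and printers are complements.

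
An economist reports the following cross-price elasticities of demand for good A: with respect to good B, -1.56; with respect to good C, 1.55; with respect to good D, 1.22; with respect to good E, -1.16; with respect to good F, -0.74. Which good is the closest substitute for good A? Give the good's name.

good C

Substitutes have ε > 0. Among the positive values, 1.55 (good C) is largest.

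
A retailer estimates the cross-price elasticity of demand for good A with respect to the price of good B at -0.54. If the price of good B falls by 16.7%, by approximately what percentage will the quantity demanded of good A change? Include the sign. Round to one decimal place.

%ΔQ ≈ ε × %ΔP of good B = -0.54 × (-16.7%) = 9.0%.
Demand for good A rises by about 9.0%.

9.0%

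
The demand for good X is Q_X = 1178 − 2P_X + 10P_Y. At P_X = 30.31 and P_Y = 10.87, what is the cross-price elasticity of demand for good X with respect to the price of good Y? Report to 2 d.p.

0.09

At P_X = 30.31 and P_Y = 10.87: Q_X = 1226.08.
∂Q_X/∂P_Y = 10.
ε = (∂Q_X/∂P_Y)(P_Y/Q_X) = 10 × (10.87/1226.08) ≈ 0.09.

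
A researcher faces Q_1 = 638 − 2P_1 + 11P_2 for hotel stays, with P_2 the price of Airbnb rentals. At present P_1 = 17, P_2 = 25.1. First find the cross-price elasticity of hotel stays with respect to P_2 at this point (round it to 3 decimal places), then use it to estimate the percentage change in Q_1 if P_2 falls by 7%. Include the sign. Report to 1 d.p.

At P_1 = 17, P_2 = 25.1: Q_1 = 880.1.
∂Q_1/∂P_2 = 11.
ε = (∂Q_1/∂P_2)(P_2/Q_1) = 11.0000 × 25.1/880.1 ≈ 0.314.
%ΔQ_1 ≈ ε × %ΔP_2 = 0.314 × (-7%) = -2.2%.

-2.2%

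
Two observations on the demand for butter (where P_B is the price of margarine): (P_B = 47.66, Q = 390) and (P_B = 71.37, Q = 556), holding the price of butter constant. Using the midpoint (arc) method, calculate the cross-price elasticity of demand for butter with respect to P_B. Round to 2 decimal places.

0.88

ΔQ_A = 556 − 390 = 166; ΔP_B = 71.37 − 47.66 = 23.71.
Midpoints: Q̄_A = 473.0, P̄_B = 59.52.
ε = (ΔQ_A/Q̄_A)/(ΔP_B/P̄_B) = (166/473.0)/(23.71/59.52) ≈ 0.88.
ε > 0: butter and margarine are substitutes.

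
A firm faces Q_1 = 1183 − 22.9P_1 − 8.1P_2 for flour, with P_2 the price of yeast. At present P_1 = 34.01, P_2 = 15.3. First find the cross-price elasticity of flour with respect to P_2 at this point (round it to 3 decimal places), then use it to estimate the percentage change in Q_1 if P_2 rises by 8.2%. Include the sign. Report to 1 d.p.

-3.6%

At P_1 = 34.01, P_2 = 15.3: Q_1 = 280.241.
∂Q_1/∂P_2 = -8.1.
ε = (∂Q_1/∂P_2)(P_2/Q_1) = -8.1000 × 15.3/280.241 ≈ -0.442.
%ΔQ_1 ≈ ε × %ΔP_2 = -0.442 × (8.2%) = -3.6%.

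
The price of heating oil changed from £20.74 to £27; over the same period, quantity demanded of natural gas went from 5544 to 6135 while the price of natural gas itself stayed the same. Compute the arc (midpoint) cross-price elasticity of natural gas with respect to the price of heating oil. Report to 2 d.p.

ΔQ_A = 6135 − 5544 = 591; ΔP_B = 27 − 20.74 = 6.26.
Midpoints: Q̄_A = 5839.5, P̄_B = 23.87.
ε = (ΔQ_A/Q̄_A)/(ΔP_B/P̄_B) = (591/5839.5)/(6.26/23.87) ≈ 0.39.

0.39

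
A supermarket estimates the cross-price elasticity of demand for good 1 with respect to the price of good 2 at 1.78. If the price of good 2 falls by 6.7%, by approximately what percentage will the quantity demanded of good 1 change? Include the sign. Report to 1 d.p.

%ΔQ ≈ ε × %ΔP of good 2 = 1.78 × (-6.7%) = -11.9%.

-11.9%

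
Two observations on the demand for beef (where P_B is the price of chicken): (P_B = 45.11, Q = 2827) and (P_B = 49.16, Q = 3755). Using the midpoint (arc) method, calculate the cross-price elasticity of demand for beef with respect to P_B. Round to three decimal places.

ΔQ_A = 3755 − 2827 = 928; ΔP_B = 49.16 − 45.11 = 4.05.
Midpoints: Q̄_A = 3291.0, P̄_B = 47.13.
ε = (ΔQ_A/Q̄_A)/(ΔP_B/P̄_B) = (928/3291.0)/(4.05/47.13) ≈ 3.282.

3.282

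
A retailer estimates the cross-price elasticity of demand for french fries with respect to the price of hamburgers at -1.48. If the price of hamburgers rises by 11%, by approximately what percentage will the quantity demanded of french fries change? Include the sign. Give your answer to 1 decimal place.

%ΔQ ≈ ε × %ΔP of hamburgers = -1.48 × (11%) = -16.3%.

-16.3%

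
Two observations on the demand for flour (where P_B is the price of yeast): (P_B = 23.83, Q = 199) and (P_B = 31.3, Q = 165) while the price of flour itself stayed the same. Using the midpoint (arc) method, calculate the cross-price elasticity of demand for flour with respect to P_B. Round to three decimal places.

ΔQ_A = 165 − 199 = -34; ΔP_B = 31.3 − 23.83 = 7.47.
Midpoints: Q̄_A = 182.0, P̄_B = 27.56.
ε = (ΔQ_A/Q̄_A)/(ΔP_B/P̄_B) = (-34/182.0)/(7.47/27.56) ≈ -0.689.

-0.689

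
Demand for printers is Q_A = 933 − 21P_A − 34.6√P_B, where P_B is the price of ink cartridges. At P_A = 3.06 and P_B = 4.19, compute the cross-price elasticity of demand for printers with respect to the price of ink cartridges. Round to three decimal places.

At P_A = 3.06 and P_B = 4.19: Q_A = 797.916.
∂Q_A/∂P_B = -34.6/(2√P_B) = -34.6/(2√4.19) = -8.4516.
ε = (∂Q_A/∂P_B)(P_B/Q_A) = -8.4516 × (4.19/797.916) ≈ -0.044.
ε < 0: complements.

-0.044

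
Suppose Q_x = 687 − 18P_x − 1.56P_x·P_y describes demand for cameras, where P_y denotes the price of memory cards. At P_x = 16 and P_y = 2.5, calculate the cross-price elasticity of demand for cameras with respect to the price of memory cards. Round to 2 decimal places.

At P_x = 16 and P_y = 2.5: Q_x = 336.6.
∂Q_x/∂P_y = -1.56P_x = -1.56(16) = -24.9600.
ε = (∂Q_x/∂P_y)(P_y/Q_x) = -24.9600 × (2.5/336.6) ≈ -0.19.
ε < 0: complements.

-0.19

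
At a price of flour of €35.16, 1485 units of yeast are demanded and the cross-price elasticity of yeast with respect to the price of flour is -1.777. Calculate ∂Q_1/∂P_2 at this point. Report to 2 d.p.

-75.05

ε = (∂Q_1/∂P_2)·(P_2/Q_1) ⇒ ∂Q_1/∂P_2 = ε·Q_1/P_2 = -1.777 × 1485/35.16 ≈ -75.05.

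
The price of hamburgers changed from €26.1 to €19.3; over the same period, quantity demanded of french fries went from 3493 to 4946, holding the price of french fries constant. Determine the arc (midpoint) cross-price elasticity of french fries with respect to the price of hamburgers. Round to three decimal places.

-1.150

ΔQ_A = 4946 − 3493 = 1453; ΔP_B = 19.3 − 26.1 = -6.8.
Midpoints: Q̄_A = 4219.5, P̄_B = 22.70.
ε = (ΔQ_A/Q̄_A)/(ΔP_B/P̄_B) = (1453/4219.5)/(-6.8/22.70) ≈ -1.150.
ε < 0: french fries and hamburgers are complements.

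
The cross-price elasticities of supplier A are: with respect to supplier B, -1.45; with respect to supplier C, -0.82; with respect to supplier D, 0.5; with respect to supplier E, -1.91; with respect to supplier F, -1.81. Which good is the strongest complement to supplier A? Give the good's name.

supplier E

Complements have ε < 0. The most negative value is -1.91 (supplier E).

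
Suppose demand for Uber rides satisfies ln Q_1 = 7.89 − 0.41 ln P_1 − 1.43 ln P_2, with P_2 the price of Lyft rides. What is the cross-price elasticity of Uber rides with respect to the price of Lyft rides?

In a log-linear (constant-elasticity) demand function, the coefficient on ln P_2 is the cross-price elasticity.
ε = -1.43. Negative, so Uber rides and Lyft rides are complements.

-1.43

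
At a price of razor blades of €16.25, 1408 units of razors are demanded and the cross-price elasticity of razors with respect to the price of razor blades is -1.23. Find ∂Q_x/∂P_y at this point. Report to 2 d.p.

ε = (∂Q_x/∂P_y)·(P_y/Q_x) ⇒ ∂Q_x/∂P_y = ε·Q_x/P_y = -1.23 × 1408/16.25 ≈ -106.57.

-106.57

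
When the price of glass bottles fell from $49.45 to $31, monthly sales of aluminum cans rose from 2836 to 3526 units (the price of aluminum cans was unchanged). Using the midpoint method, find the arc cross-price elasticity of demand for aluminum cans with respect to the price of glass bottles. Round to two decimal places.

ΔQ_A = 3526 − 2836 = 690; ΔP_B = 31 − 49.45 = -18.45.
Midpoints: Q̄_A = 3181.0, P̄_B = 40.23.
ε = (ΔQ_A/Q̄_A)/(ΔP_B/P̄_B) = (690/3181.0)/(-18.45/40.23) ≈ -0.47.

-0.47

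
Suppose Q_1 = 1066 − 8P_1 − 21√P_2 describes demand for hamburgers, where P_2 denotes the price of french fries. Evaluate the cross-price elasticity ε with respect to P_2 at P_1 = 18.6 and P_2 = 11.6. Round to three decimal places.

-0.042

At P_1 = 18.6 and P_2 = 11.6: Q_1 = 845.677.
∂Q_1/∂P_2 = -21/(2√P_2) = -21/(2√11.6) = -3.0829.
ε = (∂Q_1/∂P_2)(P_2/Q_1) = -3.0829 × (11.6/845.677) ≈ -0.042.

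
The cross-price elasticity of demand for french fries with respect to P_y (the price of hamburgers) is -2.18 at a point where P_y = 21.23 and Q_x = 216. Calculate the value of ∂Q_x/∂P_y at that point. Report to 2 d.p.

ε = (∂Q_x/∂P_y)·(P_y/Q_x) ⇒ ∂Q_x/∂P_y = ε·Q_x/P_y = -2.18 × 216/21.23 ≈ -22.18.

-22.18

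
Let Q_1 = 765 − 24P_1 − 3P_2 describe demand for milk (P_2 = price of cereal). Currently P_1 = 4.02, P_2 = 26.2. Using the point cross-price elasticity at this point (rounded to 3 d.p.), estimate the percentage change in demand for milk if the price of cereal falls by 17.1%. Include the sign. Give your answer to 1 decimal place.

2.3%

At P_1 = 4.02, P_2 = 26.2: Q_1 = 589.92.
∂Q_1/∂P_2 = -3.
ε = (∂Q_1/∂P_2)(P_2/Q_1) = -3.0000 × 26.2/589.92 ≈ -0.133.
%ΔQ_1 ≈ ε × %ΔP_2 = -0.133 × (-17.1%) = 2.3%.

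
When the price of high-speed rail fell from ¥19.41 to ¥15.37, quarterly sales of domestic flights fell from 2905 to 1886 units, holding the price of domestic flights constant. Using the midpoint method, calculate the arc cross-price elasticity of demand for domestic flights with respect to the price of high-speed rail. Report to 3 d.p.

ΔQ_A = 1886 − 2905 = -1019; ΔP_B = 15.37 − 19.41 = -4.04.
Midpoints: Q̄_A = 2395.5, P̄_B = 17.39.
ε = (ΔQ_A/Q̄_A)/(ΔP_B/P̄_B) = (-1019/2395.5)/(-4.04/17.39) ≈ 1.831.

1.831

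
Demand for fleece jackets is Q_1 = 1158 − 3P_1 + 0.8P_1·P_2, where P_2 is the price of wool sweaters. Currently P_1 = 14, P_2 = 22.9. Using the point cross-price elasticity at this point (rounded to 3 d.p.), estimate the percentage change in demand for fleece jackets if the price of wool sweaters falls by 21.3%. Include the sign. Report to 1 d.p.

-4.0%

At P_1 = 14, P_2 = 22.9: Q_1 = 1372.48.
∂Q_1/∂P_2 = 0.8P_1 = 11.2000.
ε = (∂Q_1/∂P_2)(P_2/Q_1) = 11.2000 × 22.9/1372.48 ≈ 0.187.
%ΔQ_1 ≈ ε × %ΔP_2 = 0.187 × (-21.3%) = -4.0%.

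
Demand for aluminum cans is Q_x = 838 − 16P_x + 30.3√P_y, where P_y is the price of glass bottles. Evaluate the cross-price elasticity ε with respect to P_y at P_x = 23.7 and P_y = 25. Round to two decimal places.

At P_x = 23.7 and P_y = 25: Q_x = 610.3.
∂Q_x/∂P_y = 30.3/(2√P_y) = 30.3/(2√25) = 3.0300.
ε = (∂Q_x/∂P_y)(P_y/Q_x) = 3.0300 × (25/610.3) ≈ 0.12.
ε > 0: substitutes.

0.12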